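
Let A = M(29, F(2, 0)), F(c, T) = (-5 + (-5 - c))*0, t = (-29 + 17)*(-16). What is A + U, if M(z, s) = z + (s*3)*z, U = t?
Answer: 221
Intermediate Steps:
t = 192 (t = -12*(-16) = 192)
F(c, T) = 0 (F(c, T) = (-10 - c)*0 = 0)
U = 192
M(z, s) = z + 3*s*z (M(z, s) = z + (3*s)*z = z + 3*s*z)
A = 29 (A = 29*(1 + 3*0) = 29*(1 + 0) = 29*1 = 29)
A + U = 29 + 192 = 221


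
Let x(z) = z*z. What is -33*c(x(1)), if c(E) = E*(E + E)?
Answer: -66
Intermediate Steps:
x(z) = z²
c(E) = 2*E² (c(E) = E*(2*E) = 2*E²)
-33*c(x(1)) = -66*(1²)² = -66*1² = -66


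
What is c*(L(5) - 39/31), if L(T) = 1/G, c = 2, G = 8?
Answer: -281/124 ≈ -2.2661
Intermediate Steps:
L(T) = ⅛ (L(T) = 1/8 = ⅛)
c*(L(5) - 39/31) = 2*(⅛ - 39/31) = 2*(-281/248) = -281/124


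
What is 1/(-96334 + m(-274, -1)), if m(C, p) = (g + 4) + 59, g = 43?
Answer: -1/96228 ≈ -1.0392e-5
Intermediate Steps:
m(C, p) = 106 (m(C, p) = (43 + 4) + 59 = 47 + 59 = 106)
1/(-96334 + m(-274, -1)) = 1/(-96334 + 106) = 1/(-96228) = -1/96228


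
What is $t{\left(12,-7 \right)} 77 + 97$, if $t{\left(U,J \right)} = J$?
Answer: $-442$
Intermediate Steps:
$t{\left(12,-7 \right)} 77 + 97 = \left(-7\right) 77 + 97 = -539 + 97 = -442$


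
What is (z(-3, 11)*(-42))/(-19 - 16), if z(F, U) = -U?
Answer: -66/5 ≈ -13.200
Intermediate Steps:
(z(-3, 11)*(-42))/(-19 - 16) = (-1*11*(-42))/(-19 - 16) = -11*(-42)/(-35) = 462*(-1/35) = -66/5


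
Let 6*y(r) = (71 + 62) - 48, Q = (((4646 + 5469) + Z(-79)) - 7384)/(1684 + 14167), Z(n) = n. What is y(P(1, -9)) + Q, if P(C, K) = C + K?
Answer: 1363247/95106 ≈ 14.334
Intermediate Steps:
Q = 2652/15851 (Q = (((4646 + 5469) - 79) - 7384)/(1684 + 14167) = ((10115 - 79) - 7384)/15851 = (10036 - 7384)*(1/15851) = 2652*(1/15851) = 2652/15851 ≈ 0.16731)
y(r) = 85/6 (y(r) = ((71 + 62) - 48)/6 = (133 - 48)/6 = (1/6)*85 = 85/6)
y(P(1, -9)) + Q = 85/6 + 2652/15851 = 1363247/95106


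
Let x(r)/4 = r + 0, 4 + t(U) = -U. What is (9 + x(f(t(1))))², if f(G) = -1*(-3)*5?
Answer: 4761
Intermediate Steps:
t(U) = -4 - U
f(G) = 15 (f(G) = 3*5 = 15)
x(r) = 4*r (x(r) = 4*(r + 0) = 4*r)
(9 + x(f(t(1))))² = (9 + 4*15)² = (9 + 60)² = 69² = 4761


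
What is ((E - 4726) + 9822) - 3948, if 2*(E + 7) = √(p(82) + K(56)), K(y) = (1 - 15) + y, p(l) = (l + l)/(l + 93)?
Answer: 1141 + 17*√182/70 ≈ 1144.3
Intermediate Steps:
p(l) = 2*l/(93 + l) (p(l) = (2*l)/(93 + l) = 2*l/(93 + l))
K(y) = -14 + y
E = -7 + 17*√182/70 (E = -7 + √(2*82/(93 + 82) + (-14 + 56))/2 = -7 + √(2*82/175 + 42)/2 = -7 + √(2*82*(1/175) + 42)/2 = -7 + √(164/175 + 42)/2 = -7 + √(7514/175)/2 = -7 + (17*√182/35)/2 = -7 + 17*√182/70 ≈ -3.7237)
((E - 4726) + 9822) - 3948 = (((-7 + 17*√182/70) - 4726) + 9822) - 3948 = ((-4733 + 17*√182/70) + 9822) - 3948 = (5089 + 17*√182/70) - 3948 = 1141 + 17*√182/70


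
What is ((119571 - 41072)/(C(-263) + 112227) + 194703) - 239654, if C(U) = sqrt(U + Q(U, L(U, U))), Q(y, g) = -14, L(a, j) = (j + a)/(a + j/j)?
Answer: (-44951*sqrt(277) + 5044637378*I)/(sqrt(277) - 112227*I) ≈ -44950.0 - 0.00010373*I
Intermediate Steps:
L(a, j) = (a + j)/(1 + a) (L(a, j) = (a + j)/(a + 1) = (a + j)/(1 + a))
C(U) = sqrt(-14 + U) (C(U) = sqrt(U - 14) = sqrt(-14 + U))
((119571 - 41072)/(C(-263) + 112227) + 194703) - 239654 = ((119571 - 41072)/(sqrt(-14 - 263) + 112227) + 194703) - 239654 = (78499/(sqrt(-277) + 112227) + 194703) - 239654 = (78499/(I*sqrt(277) + 112227) + 194703) - 239654 = (78499/(112227 + I*sqrt(277)) + 194703) - 239654 = (194703 + 78499/(112227 + I*sqrt(277))) - 239654 = -44951 + 78499/(112227 + I*sqrt(277))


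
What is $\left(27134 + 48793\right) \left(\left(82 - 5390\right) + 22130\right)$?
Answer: $1277243994$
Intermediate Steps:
$\left(27134 + 48793\right) \left(\left(82 - 5390\right) + 22130\right) = 75927 \left(\left(82 - 5390\right) + 22130\right) = 75927 \left(-5308 + 22130\right) = 75927 \cdot 16822 = 1277243994$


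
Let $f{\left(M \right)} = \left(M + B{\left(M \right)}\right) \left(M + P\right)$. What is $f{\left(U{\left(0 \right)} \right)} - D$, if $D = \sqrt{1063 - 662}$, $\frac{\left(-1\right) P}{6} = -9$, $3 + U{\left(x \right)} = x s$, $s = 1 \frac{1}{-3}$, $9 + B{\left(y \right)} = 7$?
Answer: $-255 - \sqrt{401} \approx -275.02$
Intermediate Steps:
$B{\left(y \right)} = -2$ ($B{\left(y \right)} = -9 + 7 = -2$)
$s = - \frac{1}{3}$ ($s = 1 \left(- \frac{1}{3}\right) = - \frac{1}{3} \approx -0.33333$)
$U{\left(x \right)} = -3 - \frac{x}{3}$ ($U{\left(x \right)} = -3 + x \left(- \frac{1}{3}\right) = -3 - \frac{x}{3}$)
$P = 54$ ($P = \left(-6\right) \left(-9\right) = 54$)
$f{\left(M \right)} = \left(-2 + M\right) \left(54 + M\right)$ ($f{\left(M \right)} = \left(M - 2\right) \left(M + 54\right) = \left(-2 + M\right) \left(54 + M\right)$)
$D = \sqrt{401} \approx 20.025$
$f{\left(U{\left(0 \right)} \right)} - D = \left(-108 + \left(-3 - 0\right)^{2} + 52 \left(-3 - 0\right)\right) - \sqrt{401} = \left(-108 + \left(-3 + 0\right)^{2} + 52 \left(-3 + 0\right)\right) - \sqrt{401} = \left(-108 + \left(-3\right)^{2} + 52 \left(-3\right)\right) - \sqrt{401} = \left(-108 + 9 - 156\right) - \sqrt{401} = -255 - \sqrt{401}$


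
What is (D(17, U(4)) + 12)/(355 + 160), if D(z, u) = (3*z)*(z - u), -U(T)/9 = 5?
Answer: 3174/515 ≈ 6.1631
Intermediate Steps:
U(T) = -45 (U(T) = -9*5 = -45)
D(z, u) = 3*z*(z - u)
(D(17, U(4)) + 12)/(355 + 160) = (3*17*(17 - 1*(-45)) + 12)/(355 + 160) = (3*17*(17 + 45) + 12)/515 = (3*17*62 + 12)*(1/515) = (3162 + 12)*(1/515) = 3174*(1/515) = 3174/515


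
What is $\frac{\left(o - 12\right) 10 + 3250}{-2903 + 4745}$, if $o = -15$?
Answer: $\frac{1490}{921} \approx 1.6178$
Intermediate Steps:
$\frac{\left(o - 12\right) 10 + 3250}{-2903 + 4745} = \frac{\left(-15 - 12\right) 10 + 3250}{-2903 + 4745} = \frac{\left(-27\right) 10 + 3250}{1842} = \left(-270 + 3250\right) \frac{1}{1842} = 2980 \cdot \frac{1}{1842} = \frac{1490}{921}$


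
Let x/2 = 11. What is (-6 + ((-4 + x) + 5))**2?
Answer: 289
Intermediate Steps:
x = 22 (x = 2*11 = 22)
(-6 + ((-4 + x) + 5))**2 = (-6 + ((-4 + 22) + 5))**2 = (-6 + (18 + 5))**2 = (-6 + 23)**2 = 17**2 = 289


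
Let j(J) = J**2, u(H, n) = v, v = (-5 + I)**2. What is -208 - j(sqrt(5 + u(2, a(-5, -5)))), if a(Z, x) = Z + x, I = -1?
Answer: -249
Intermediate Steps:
v = 36 (v = (-5 - 1)**2 = (-6)**2 = 36)
u(H, n) = 36
-208 - j(sqrt(5 + u(2, a(-5, -5)))) = -208 - (sqrt(5 + 36))**2 = -208 - (sqrt(41))**2 = -208 - 1*41 = -208 - 41 = -249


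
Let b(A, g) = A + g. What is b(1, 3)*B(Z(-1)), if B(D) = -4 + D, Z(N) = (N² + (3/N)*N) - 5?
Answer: -20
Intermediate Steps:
Z(N) = -2 + N² (Z(N) = (N² + 3) - 5 = (3 + N²) - 5 = -2 + N²)
b(1, 3)*B(Z(-1)) = (1 + 3)*(-4 + (-2 + (-1)²)) = 4*(-4 + (-2 + 1)) = 4*(-4 - 1) = 4*(-5) = -20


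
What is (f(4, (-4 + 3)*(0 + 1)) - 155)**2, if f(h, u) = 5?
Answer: 22500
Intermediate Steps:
(f(4, (-4 + 3)*(0 + 1)) - 155)**2 = (5 - 155)**2 = (-150)**2 = 22500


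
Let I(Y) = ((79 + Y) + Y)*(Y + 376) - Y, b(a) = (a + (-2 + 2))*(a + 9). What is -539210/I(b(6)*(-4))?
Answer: 269605/4948 ≈ 54.488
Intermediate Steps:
b(a) = a*(9 + a) (b(a) = (a + 0)*(9 + a) = a*(9 + a))
I(Y) = -Y + (79 + 2*Y)*(376 + Y) (I(Y) = (79 + 2*Y)*(376 + Y) - Y = -Y + (79 + 2*Y)*(376 + Y))
-539210/I(b(6)*(-4)) = -539210/(29704 + 2*((6*(9 + 6))*(-4))² + 830*((6*(9 + 6))*(-4))) = -539210/(29704 + 2*((6*15)*(-4))² + 830*((6*15)*(-4))) = -539210/(29704 + 2*(90*(-4))² + 830*(90*(-4))) = -539210/(29704 + 2*(-360)² + 830*(-360)) = -539210/(29704 + 2*129600 - 298800) = -539210/(29704 + 259200 - 298800) = -539210/(-9896) = -539210*(-1/9896) = 269605/4948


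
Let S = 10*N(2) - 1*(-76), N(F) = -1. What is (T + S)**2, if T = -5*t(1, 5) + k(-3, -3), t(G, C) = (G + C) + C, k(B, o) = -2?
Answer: 81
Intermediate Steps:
t(G, C) = G + 2*C (t(G, C) = (C + G) + C = G + 2*C)
S = 66 (S = 10*(-1) - 1*(-76) = -10 + 76 = 66)
T = -57 (T = -5*(1 + 2*5) - 2 = -5*(1 + 10) - 2 = -5*11 - 2 = -55 - 2 = -57)
(T + S)**2 = (-57 + 66)**2 = 9**2 = 81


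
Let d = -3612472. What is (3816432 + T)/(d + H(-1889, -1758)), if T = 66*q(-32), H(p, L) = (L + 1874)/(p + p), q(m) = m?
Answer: -1200875080/1137326611 ≈ -1.0559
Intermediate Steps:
H(p, L) = (1874 + L)/(2*p) (H(p, L) = (1874 + L)/((2*p)) = (1874 + L)*(1/(2*p)) = (1874 + L)/(2*p))
T = -2112 (T = 66*(-32) = -2112)
(3816432 + T)/(d + H(-1889, -1758)) = (3816432 - 2112)/(-3612472 + (1/2)*(1874 - 1758)/(-1889)) = 3814320/(-3612472 + (1/2)*(-1/1889)*116) = 3814320/(-3612472 - 58/1889) = 3814320/(-6823959666/1889) = 3814320*(-1889/6823959666) = -1200875080/1137326611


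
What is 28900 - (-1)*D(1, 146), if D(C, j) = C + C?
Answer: 28902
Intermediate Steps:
D(C, j) = 2*C
28900 - (-1)*D(1, 146) = 28900 - (-1)*2*1 = 28900 - (-1)*2 = 28900 - 1*(-2) = 28900 + 2 = 28902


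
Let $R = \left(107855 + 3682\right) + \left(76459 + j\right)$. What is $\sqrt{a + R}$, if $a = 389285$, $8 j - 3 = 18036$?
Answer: $\frac{3 \sqrt{1030286}}{4} \approx 761.27$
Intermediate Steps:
$j = \frac{18039}{8}$ ($j = \frac{3}{8} + \frac{1}{8} \cdot 18036 = \frac{3}{8} + \frac{4509}{2} = \frac{18039}{8} \approx 2254.9$)
$R = \frac{1522007}{8}$ ($R = \left(107855 + 3682\right) + \left(76459 + \frac{18039}{8}\right) = 111537 + \frac{629711}{8} = \frac{1522007}{8} \approx 1.9025 \cdot 10^{5}$)
$\sqrt{a + R} = \sqrt{389285 + \frac{1522007}{8}} = \sqrt{\frac{4636287}{8}} = \frac{3 \sqrt{1030286}}{4}$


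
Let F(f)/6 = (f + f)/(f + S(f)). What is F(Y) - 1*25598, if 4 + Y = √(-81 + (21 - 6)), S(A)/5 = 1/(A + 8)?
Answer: -1970062/77 ≈ -25585.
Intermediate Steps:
S(A) = 5/(8 + A) (S(A) = 5/(A + 8) = 5/(8 + A))
Y = -4 + I*√66 (Y = -4 + √(-81 + (21 - 6)) = -4 + √(-81 + 15) = -4 + √(-66) = -4 + I*√66 ≈ -4.0 + 8.124*I)
F(f) = 12*f/(f + 5/(8 + f)) (F(f) = 6*((f + f)/(f + 5/(8 + f))) = 6*((2*f)/(f + 5/(8 + f))) = 6*(2*f/(f + 5/(8 + f))) = 12*f/(f + 5/(8 + f)))
F(Y) - 1*25598 = 12*(-4 + I*√66)*(8 + (-4 + I*√66))/(5 + (-4 + I*√66)*(8 + (-4 + I*√66))) - 1*25598 = 12*(-4 + I*√66)*(4 + I*√66)/(5 + (-4 + I*√66)*(4 + I*√66)) - 25598 = -25598 + 12*(-4 + I*√66)*(4 + I*√66)/(5 + (-4 + I*√66)*(4 + I*√66))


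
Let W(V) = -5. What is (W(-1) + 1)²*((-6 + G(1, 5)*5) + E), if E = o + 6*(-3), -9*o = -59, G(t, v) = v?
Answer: 1088/9 ≈ 120.89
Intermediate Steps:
o = 59/9 (o = -⅑*(-59) = 59/9 ≈ 6.5556)
E = -103/9 (E = 59/9 + 6*(-3) = 59/9 - 18 = -103/9 ≈ -11.444)
(W(-1) + 1)²*((-6 + G(1, 5)*5) + E) = (-5 + 1)²*((-6 + 5*5) - 103/9) = (-4)²*((-6 + 25) - 103/9) = 16*(19 - 103/9) = 16*(68/9) = 1088/9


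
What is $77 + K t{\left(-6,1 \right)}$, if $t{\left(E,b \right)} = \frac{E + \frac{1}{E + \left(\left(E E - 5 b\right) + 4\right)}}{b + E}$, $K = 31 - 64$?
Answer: $\frac{5456}{145} \approx 37.628$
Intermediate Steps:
$K = -33$ ($K = 31 - 64 = -33$)
$t{\left(E,b \right)} = \frac{E + \frac{1}{4 + E + E^{2} - 5 b}}{E + b}$ ($t{\left(E,b \right)} = \frac{E + \frac{1}{E + \left(\left(E^{2} - 5 b\right) + 4\right)}}{E + b} = \frac{E + \frac{1}{E + \left(4 + E^{2} - 5 b\right)}}{E + b} = \frac{E + \frac{1}{4 + E + E^{2} - 5 b}}{E + b}$)
$77 + K t{\left(-6,1 \right)} = 77 - 33 \frac{1 + \left(-6\right)^{2} + \left(-6\right)^{3} + 4 \left(-6\right) - \left(-30\right) 1}{\left(-6\right)^{2} + \left(-6\right)^{3} - 5 \cdot 1^{2} + 4 \left(-6\right) + 4 \cdot 1 + 1 \left(-6\right)^{2} - \left(-24\right) 1} = 77 - 33 \frac{1 + 36 - 216 - 24 + 30}{36 - 216 - 5 - 24 + 4 + 1 \cdot 36 + 24} = 77 - 33 \frac{1}{36 - 216 - 5 - 24 + 4 + 36 + 24} \left(-173\right) = 77 - 33 \frac{1}{-145} \left(-173\right) = 77 - 33 \left(\left(- \frac{1}{145}\right) \left(-173\right)\right) = 77 - \frac{5709}{145} = \frac{5456}{145}$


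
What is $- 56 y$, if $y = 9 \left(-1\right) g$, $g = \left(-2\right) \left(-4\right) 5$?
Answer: $20160$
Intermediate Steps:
$g = 40$ ($g = 8 \cdot 5 = 40$)
$y = -360$ ($y = 9 \left(-1\right) 40 = \left(-9\right) 40 = -360$)
$- 56 y = \left(-56\right) \left(-360\right) = 20160$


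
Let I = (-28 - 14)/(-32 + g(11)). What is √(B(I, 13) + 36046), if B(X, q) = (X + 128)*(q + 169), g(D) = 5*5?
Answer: √60434 ≈ 245.83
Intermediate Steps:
g(D) = 25
I = 6 (I = (-28 - 14)/(-32 + 25) = -42/(-7) = -42*(-⅐) = 6)
B(X, q) = (128 + X)*(169 + q)
√(B(I, 13) + 36046) = √((21632 + 128*13 + 169*6 + 6*13) + 36046) = √((21632 + 1664 + 1014 + 78) + 36046) = √(24388 + 36046) = √60434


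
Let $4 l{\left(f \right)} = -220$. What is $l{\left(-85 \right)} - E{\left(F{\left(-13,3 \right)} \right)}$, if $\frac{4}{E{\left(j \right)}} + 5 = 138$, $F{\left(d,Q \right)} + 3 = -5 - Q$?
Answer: $- \frac{7319}{133} \approx -55.03$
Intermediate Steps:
$F{\left(d,Q \right)} = -8 - Q$ ($F{\left(d,Q \right)} = -3 - \left(5 + Q\right) = -8 - Q$)
$E{\left(j \right)} = \frac{4}{133}$ ($E{\left(j \right)} = \frac{4}{-5 + 138} = \frac{4}{133}$)
$l{\left(f \right)} = -55$ ($l{\left(f \right)} = \frac{1}{4} \left(-220\right) = -55$)
$l{\left(-85 \right)} - E{\left(F{\left(-13,3 \right)} \right)} = -55 - \frac{4}{133} = - \frac{7319}{133}$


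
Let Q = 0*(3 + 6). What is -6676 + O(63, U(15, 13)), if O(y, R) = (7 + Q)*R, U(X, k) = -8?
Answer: -6732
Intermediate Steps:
Q = 0 (Q = 0*9 = 0)
O(y, R) = 7*R (O(y, R) = (7 + 0)*R = 7*R)
-6676 + O(63, U(15, 13)) = -6676 + 7*(-8) = -6676 - 56 = -6732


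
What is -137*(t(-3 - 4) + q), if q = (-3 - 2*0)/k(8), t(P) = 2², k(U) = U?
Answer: -3973/8 ≈ -496.63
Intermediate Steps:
t(P) = 4
q = -3/8 (q = (-3 - 2*0)/8 = (-3 + 0)*(⅛) = -3*⅛ = -3/8 ≈ -0.37500)
-137*(t(-3 - 4) + q) = -137*(4 - 3/8) = -137*29/8 = -3973/8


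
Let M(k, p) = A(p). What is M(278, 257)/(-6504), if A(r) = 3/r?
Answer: -1/557176 ≈ -1.7948e-6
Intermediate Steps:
M(k, p) = 3/p
M(278, 257)/(-6504) = (3/257)/(-6504) = (3*(1/257))*(-1/6504) = (3/257)*(-1/6504) = -1/557176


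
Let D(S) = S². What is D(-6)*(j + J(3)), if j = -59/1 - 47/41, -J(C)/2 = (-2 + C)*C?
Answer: -97632/41 ≈ -2381.3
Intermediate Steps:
J(C) = -2*C*(-2 + C) (J(C) = -2*(-2 + C)*C = -2*C*(-2 + C))
j = -2466/41 (j = -59*1 - 47*1/41 = -59 - 47/41 = -2466/41 ≈ -60.146)
D(-6)*(j + J(3)) = (-6)²*(-2466/41 + 2*3*(2 - 1*3)) = 36*(-2466/41 + 2*3*(2 - 3)) = 36*(-2466/41 + 2*3*(-1)) = 36*(-2466/41 - 6) = 36*(-2712/41) = -97632/41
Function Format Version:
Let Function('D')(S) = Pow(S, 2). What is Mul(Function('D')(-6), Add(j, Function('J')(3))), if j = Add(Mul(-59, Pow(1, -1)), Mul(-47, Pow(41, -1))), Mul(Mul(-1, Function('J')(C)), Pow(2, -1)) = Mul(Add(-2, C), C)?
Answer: Rational(-97632, 41) ≈ -2381.3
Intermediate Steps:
Function('J')(C) = Mul(-2, C, Add(-2, C)) (Function('J')(C) = Mul(-2, Mul(Add(-2, C), C)) = Mul(-2, Mul(C, Add(-2, C))) = Mul(-2, C, Add(-2, C)))
j = Rational(-2466, 41) (j = Add(Mul(-59, 1), Mul(-47, Rational(1, 41))) = Add(-59, Rational(-47, 41)) = Rational(-2466, 41) ≈ -60.146)
Mul(Function('D')(-6), Add(j, Function('J')(3))) = Mul(Pow(-6, 2), Add(Rational(-2466, 41), Mul(2, 3, Add(2, Mul(-1, 3))))) = Mul(36, Add(Rational(-2466, 41), Mul(2, 3, Add(2, -3)))) = Mul(36, Add(Rational(-2466, 41), Mul(2, 3, -1))) = Mul(36, Add(Rational(-2466, 41), -6)) = Mul(36, Rational(-2712, 41)) = Rational(-97632, 41)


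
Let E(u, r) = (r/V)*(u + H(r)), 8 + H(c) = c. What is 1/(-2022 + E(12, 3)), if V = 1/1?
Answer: -1/2001 ≈ -0.00049975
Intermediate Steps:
H(c) = -8 + c
V = 1
E(u, r) = r*(-8 + r + u) (E(u, r) = (r/1)*(u + (-8 + r)) = (r*1)*(-8 + r + u) = r*(-8 + r + u))
1/(-2022 + E(12, 3)) = 1/(-2022 + 3*(-8 + 3 + 12)) = 1/(-2022 + 3*7) = 1/(-2022 + 21) = 1/(-2001) = -1/2001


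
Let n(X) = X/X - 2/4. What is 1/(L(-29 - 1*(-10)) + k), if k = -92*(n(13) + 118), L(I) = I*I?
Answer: -1/10541 ≈ -9.4868e-5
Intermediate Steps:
L(I) = I²
n(X) = ½ (n(X) = 1 - 2*¼ = 1 - ½ = ½)
k = -10902 (k = -92*(½ + 118) = -92*237/2 = -10902)
1/(L(-29 - 1*(-10)) + k) = 1/((-29 - 1*(-10))² - 10902) = 1/((-29 + 10)² - 10902) = 1/((-19)² - 10902) = 1/(361 - 10902) = 1/(-10541) = -1/10541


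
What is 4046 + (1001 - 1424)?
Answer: 3623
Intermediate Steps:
4046 + (1001 - 1424) = 4046 - 423 = 3623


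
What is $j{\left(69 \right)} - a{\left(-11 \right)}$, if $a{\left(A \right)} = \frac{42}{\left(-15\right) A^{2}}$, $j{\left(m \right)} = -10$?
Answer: $- \frac{6036}{605} \approx -9.9769$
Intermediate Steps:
$a{\left(A \right)} = - \frac{14}{5 A^{2}}$ ($a{\left(A \right)} = 42 \left(- \frac{1}{15 A^{2}}\right) = - \frac{14}{5 A^{2}}$)
$j{\left(69 \right)} - a{\left(-11 \right)} = -10 - - \frac{14}{5 \cdot 121} = -10 - \left(- \frac{14}{5}\right) \frac{1}{121} = -10 - - \frac{14}{605} = -10 + \frac{14}{605} = - \frac{6036}{605}$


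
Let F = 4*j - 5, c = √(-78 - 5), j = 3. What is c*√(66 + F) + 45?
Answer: 45 + I*√6059 ≈ 45.0 + 77.84*I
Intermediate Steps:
c = I*√83 (c = √(-83) = I*√83 ≈ 9.1104*I)
F = 7 (F = 4*3 - 5 = 12 - 5 = 7)
c*√(66 + F) + 45 = (I*√83)*√(66 + 7) + 45 = (I*√83)*√73 + 45 = I*√6059 + 45 = 45 + I*√6059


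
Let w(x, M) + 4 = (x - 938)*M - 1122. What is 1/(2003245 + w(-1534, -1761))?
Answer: 1/6355311 ≈ 1.5735e-7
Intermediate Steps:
w(x, M) = -1126 + M*(-938 + x) (w(x, M) = -4 + ((x - 938)*M - 1122) = -4 + ((-938 + x)*M - 1122) = -4 + (M*(-938 + x) - 1122) = -4 + (-1122 + M*(-938 + x)) = -1126 + M*(-938 + x))
1/(2003245 + w(-1534, -1761)) = 1/(2003245 + (-1126 - 938*(-1761) - 1761*(-1534))) = 1/(2003245 + (-1126 + 1651818 + 2701374)) = 1/(2003245 + 4352066) = 1/6355311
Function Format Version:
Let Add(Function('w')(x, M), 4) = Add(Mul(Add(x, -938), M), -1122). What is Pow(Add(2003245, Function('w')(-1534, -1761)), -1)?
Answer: Rational(1, 6355311) ≈ 1.5735e-7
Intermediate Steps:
Function('w')(x, M) = Add(-1126, Mul(M, Add(-938, x))) (Function('w')(x, M) = Add(-4, Add(Mul(Add(x, -938), M), -1122)) = Add(-4, Add(Mul(Add(-938, x), M), -1122)) = Add(-4, Add(Mul(M, Add(-938, x)), -1122)) = Add(-4, Add(-1122, Mul(M, Add(-938, x)))) = Add(-1126, Mul(M, Add(-938, x))))
Pow(Add(2003245, Function('w')(-1534, -1761)), -1) = Pow(Add(2003245, Add(-1126, Mul(-938, -1761), Mul(-1761, -1534))), -1) = Pow(Add(2003245, Add(-1126, 1651818, 2701374)), -1) = Pow(Add(2003245, 4352066), -1) = Pow(6355311, -1) = Rational(1, 6355311)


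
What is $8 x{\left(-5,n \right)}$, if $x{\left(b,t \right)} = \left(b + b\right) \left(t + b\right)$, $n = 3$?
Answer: $160$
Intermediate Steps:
$x{\left(b,t \right)} = 2 b \left(b + t\right)$
$8 x{\left(-5,n \right)} = 8 \cdot 2 \left(-5\right) \left(-5 + 3\right) = 8 \cdot 2 \left(-5\right) \left(-2\right) = 8 \cdot 20 = 160$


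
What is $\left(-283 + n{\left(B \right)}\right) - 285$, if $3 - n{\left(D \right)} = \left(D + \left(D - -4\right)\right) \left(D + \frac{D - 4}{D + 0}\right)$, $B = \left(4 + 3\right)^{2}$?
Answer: $- \frac{277177}{49} \approx -5656.7$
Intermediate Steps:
$B = 49$ ($B = 7^{2} = 49$)
$n{\left(D \right)} = 3 - \left(4 + 2 D\right) \left(D + \frac{-4 + D}{D}\right)$ ($n{\left(D \right)} = 3 - \left(D + \left(D - -4\right)\right) \left(D + \frac{D - 4}{D + 0}\right) = 3 - \left(D + \left(D + 4\right)\right) \left(D + \frac{-4 + D}{D}\right) = 3 - \left(D + \left(4 + D\right)\right) \left(D + \frac{-4 + D}{D}\right) = 3 - \left(4 + 2 D\right) \left(D + \frac{-4 + D}{D}\right)$)
$\left(-283 + n{\left(B \right)}\right) - 285 = \left(-283 + \left(7 - 294 - 2 \cdot 49^{2} + \frac{16}{49}\right)\right) - 285 = \left(-283 + \left(7 - 294 - 4802 + 16 \cdot \frac{1}{49}\right)\right) - 285 = \left(-283 + \left(7 - 294 - 4802 + \frac{16}{49}\right)\right) - 285 = \left(-283 - \frac{249345}{49}\right) - 285 = - \frac{263212}{49} - 285 = - \frac{277177}{49}$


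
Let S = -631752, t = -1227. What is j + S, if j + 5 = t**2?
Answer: 873772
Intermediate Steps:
j = 1505524 (j = -5 + (-1227)**2 = -5 + 1505529 = 1505524)
j + S = 1505524 - 631752 = 873772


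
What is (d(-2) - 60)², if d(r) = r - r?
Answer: 3600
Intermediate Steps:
d(r) = 0
(d(-2) - 60)² = (0 - 60)² = (-60)² = 3600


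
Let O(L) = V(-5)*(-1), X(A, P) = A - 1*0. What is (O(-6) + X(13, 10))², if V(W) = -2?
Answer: 225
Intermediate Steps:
X(A, P) = A (X(A, P) = A + 0 = A)
O(L) = 2 (O(L) = -2*(-1) = 2)
(O(-6) + X(13, 10))² = (2 + 13)² = 15² = 225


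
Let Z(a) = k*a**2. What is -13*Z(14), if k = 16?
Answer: -40768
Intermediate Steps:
Z(a) = 16*a**2
-13*Z(14) = -208*14**2 = -208*196 = -13*3136 = -40768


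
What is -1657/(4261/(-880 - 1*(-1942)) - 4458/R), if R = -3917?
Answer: -6892878078/21424733 ≈ -321.73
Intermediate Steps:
-1657/(4261/(-880 - 1*(-1942)) - 4458/R) = -1657/(4261/(-880 - 1*(-1942)) - 4458/(-3917)) = -1657/(4261/(-880 + 1942) - 4458*(-1/3917)) = -1657/(4261/1062 + 4458/3917) = -1657/21424733/4159854 = -1657*4159854/21424733 = -6892878078/21424733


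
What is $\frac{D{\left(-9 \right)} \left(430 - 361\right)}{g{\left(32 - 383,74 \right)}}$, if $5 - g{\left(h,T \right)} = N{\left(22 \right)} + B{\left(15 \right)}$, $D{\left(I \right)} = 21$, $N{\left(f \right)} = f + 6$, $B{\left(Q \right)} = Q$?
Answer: $- \frac{1449}{38} \approx -38.132$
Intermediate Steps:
$N{\left(f \right)} = 6 + f$
$g{\left(h,T \right)} = -38$ ($g{\left(h,T \right)} = 5 - \left(\left(6 + 22\right) + 15\right) = 5 - \left(28 + 15\right) = 5 - 43 = -38$)
$\frac{D{\left(-9 \right)} \left(430 - 361\right)}{g{\left(32 - 383,74 \right)}} = \frac{21 \left(430 - 361\right)}{-38} = 21 \cdot 69 \left(- \frac{1}{38}\right) = 1449 \left(- \frac{1}{38}\right) = - \frac{1449}{38}$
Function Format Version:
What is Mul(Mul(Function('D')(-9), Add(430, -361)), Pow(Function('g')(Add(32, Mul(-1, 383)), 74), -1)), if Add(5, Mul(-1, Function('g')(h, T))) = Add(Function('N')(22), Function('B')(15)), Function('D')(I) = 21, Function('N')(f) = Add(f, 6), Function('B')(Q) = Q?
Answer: Rational(-1449, 38) ≈ -38.132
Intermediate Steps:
Function('N')(f) = Add(6, f)
Function('g')(h, T) = -38 (Function('g')(h, T) = Add(5, Mul(-1, Add(Add(6, 22), 15))) = Add(5, Mul(-1, Add(28, 15))) = Add(5, Mul(-1, 43)) = Add(5, -43) = -38)
Mul(Mul(Function('D')(-9), Add(430, -361)), Pow(Function('g')(Add(32, Mul(-1, 383)), 74), -1)) = Mul(Mul(21, Add(430, -361)), Pow(-38, -1)) = Mul(Mul(21, 69), Rational(-1, 38)) = Mul(1449, Rational(-1, 38)) = Rational(-1449, 38)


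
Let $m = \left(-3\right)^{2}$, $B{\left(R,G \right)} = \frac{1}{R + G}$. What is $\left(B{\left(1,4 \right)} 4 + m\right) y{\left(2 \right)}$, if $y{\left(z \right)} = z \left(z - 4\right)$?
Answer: $- \frac{196}{5} \approx -39.2$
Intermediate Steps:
$y{\left(z \right)} = z \left(-4 + z\right)$
$B{\left(R,G \right)} = \frac{1}{G + R}$
$m = 9$
$\left(B{\left(1,4 \right)} 4 + m\right) y{\left(2 \right)} = \left(\frac{1}{4 + 1} \cdot 4 + 9\right) 2 \left(-4 + 2\right) = \left(\frac{1}{5} \cdot 4 + 9\right) 2 \left(-2\right) = \left(\frac{1}{5} \cdot 4 + 9\right) \left(-4\right) = \left(\frac{4}{5} + 9\right) \left(-4\right) = \frac{49}{5} \left(-4\right) = - \frac{196}{5}$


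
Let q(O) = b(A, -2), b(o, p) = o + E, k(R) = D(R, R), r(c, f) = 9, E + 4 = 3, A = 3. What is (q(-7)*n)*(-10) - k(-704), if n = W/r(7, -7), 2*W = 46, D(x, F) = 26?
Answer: -694/9 ≈ -77.111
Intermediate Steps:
E = -1 (E = -4 + 3 = -1)
W = 23 (W = (½)*46 = 23)
k(R) = 26
b(o, p) = -1 + o (b(o, p) = o - 1 = -1 + o)
q(O) = 2 (q(O) = -1 + 3 = 2)
n = 23/9 ≈ 2.5556
(q(-7)*n)*(-10) - k(-704) = (2*(23/9))*(-10) - 1*26 = (46/9)*(-10) - 26 = -460/9 - 26 = -694/9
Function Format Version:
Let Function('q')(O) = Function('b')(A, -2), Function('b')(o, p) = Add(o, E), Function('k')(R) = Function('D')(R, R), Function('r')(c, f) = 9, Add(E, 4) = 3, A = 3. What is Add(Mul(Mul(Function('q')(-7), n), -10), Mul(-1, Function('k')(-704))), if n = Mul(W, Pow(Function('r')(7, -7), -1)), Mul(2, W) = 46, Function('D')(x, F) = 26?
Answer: Rational(-694, 9) ≈ -77.111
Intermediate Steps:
E = -1 (E = Add(-4, 3) = -1)
W = 23 (W = Mul(Rational(1, 2), 46) = 23)
Function('k')(R) = 26
Function('b')(o, p) = Add(-1, o) (Function('b')(o, p) = Add(o, -1) = Add(-1, o))
Function('q')(O) = 2 (Function('q')(O) = Add(-1, 3) = 2)
n = Rational(23, 9) (n = Mul(23, Pow(9, -1)) = Mul(23, Rational(1, 9)) = Rational(23, 9) ≈ 2.5556)
Add(Mul(Mul(Function('q')(-7), n), -10), Mul(-1, Function('k')(-704))) = Add(Mul(Mul(2, Rational(23, 9)), -10), Mul(-1, 26)) = Add(Mul(Rational(46, 9), -10), -26) = Add(Rational(-460, 9), -26) = Rational(-694, 9)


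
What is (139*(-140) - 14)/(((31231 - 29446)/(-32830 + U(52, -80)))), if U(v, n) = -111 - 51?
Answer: 91783744/255 ≈ 3.5994e+5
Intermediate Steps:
U(v, n) = -162
(139*(-140) - 14)/(((31231 - 29446)/(-32830 + U(52, -80)))) = (139*(-140) - 14)/(((31231 - 29446)/(-32830 - 162))) = (-19460 - 14)/((1785/(-32992))) = -19474/(1785*(-1/32992)) = -19474/(-1785/32992) = -19474*(-32992/1785) = 91783744/255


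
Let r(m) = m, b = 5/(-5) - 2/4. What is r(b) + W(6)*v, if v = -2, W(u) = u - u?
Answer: -3/2 ≈ -1.5000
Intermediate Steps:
W(u) = 0
b = -3/2 (b = 5*(-1/5) - 2*1/4 = -1 - 1/2 = -3/2 ≈ -1.5000)
r(b) + W(6)*v = -3/2 + 0*(-2) = -3/2 + 0 = -3/2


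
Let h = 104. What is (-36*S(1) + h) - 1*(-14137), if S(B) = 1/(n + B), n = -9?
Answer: 28491/2 ≈ 14246.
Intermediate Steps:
S(B) = 1/(-9 + B)
(-36*S(1) + h) - 1*(-14137) = (-36/(-9 + 1) + 104) - 1*(-14137) = (-36/(-8) + 104) + 14137 = (-36*(-⅛) + 104) + 14137 = (9/2 + 104) + 14137 = 217/2 + 14137 = 28491/2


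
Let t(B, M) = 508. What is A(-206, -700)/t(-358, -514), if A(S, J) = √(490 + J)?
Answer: I*√210/508 ≈ 0.028526*I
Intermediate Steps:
A(-206, -700)/t(-358, -514) = √(490 - 700)/508 = √(-210)*(1/508) = (I*√210)*(1/508) = I*√210/508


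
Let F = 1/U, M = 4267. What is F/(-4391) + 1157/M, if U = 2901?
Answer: 14738198420/54354287697 ≈ 0.27115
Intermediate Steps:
F = 1/2901 ≈ 0.00034471
F/(-4391) + 1157/M = (1/2901)/(-4391) + 1157/4267 = (1/2901)*(-1/4391) + 1157*(1/4267) = -1/12738291 + 1157/4267 = 14738198420/54354287697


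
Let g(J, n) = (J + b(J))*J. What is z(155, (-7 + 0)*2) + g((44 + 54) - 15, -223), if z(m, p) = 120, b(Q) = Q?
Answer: 13898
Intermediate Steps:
g(J, n) = 2*J² (g(J, n) = (J + J)*J = (2*J)*J = 2*J²)
z(155, (-7 + 0)*2) + g((44 + 54) - 15, -223) = 120 + 2*((44 + 54) - 15)² = 120 + 2*(98 - 15)² = 120 + 2*83² = 120 + 2*6889 = 120 + 13778 = 13898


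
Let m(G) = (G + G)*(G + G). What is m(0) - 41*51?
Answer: -2091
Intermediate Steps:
m(G) = 4*G² (m(G) = (2*G)*(2*G) = 4*G²)
m(0) - 41*51 = 4*0² - 41*51 = 4*0 - 2091 = 0 - 2091 = -2091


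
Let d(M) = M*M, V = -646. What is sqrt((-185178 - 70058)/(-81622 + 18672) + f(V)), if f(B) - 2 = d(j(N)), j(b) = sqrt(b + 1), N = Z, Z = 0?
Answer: sqrt(279552137)/6295 ≈ 2.6560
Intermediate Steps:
N = 0
j(b) = sqrt(1 + b)
d(M) = M**2
f(B) = 3 (f(B) = 2 + (sqrt(1 + 0))**2 = 2 + (sqrt(1))**2 = 2 + 1**2 = 2 + 1 = 3)
sqrt((-185178 - 70058)/(-81622 + 18672) + f(V)) = sqrt((-185178 - 70058)/(-81622 + 18672) + 3) = sqrt(-255236/(-62950) + 3) = sqrt(-255236*(-1/62950) + 3) = sqrt(127618/31475 + 3) = sqrt(222043/31475) = sqrt(279552137)/6295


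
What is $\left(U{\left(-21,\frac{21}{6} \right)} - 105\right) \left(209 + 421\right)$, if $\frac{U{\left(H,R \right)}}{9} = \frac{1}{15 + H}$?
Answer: $-67095$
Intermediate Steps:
$U{\left(H,R \right)} = \frac{9}{15 + H}$
$\left(U{\left(-21,\frac{21}{6} \right)} - 105\right) \left(209 + 421\right) = \left(\frac{9}{15 - 21} - 105\right) \left(209 + 421\right) = \left(\frac{9}{-6} - 105\right) 630 = \left(9 \left(- \frac{1}{6}\right) - 105\right) 630 = \left(- \frac{3}{2} - 105\right) 630 = \left(- \frac{213}{2}\right) 630 = -67095$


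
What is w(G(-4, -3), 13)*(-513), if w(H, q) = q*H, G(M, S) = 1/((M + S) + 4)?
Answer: 2223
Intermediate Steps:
G(M, S) = 1/(4 + M + S)
w(H, q) = H*q
w(G(-4, -3), 13)*(-513) = (13/(4 - 4 - 3))*(-513) = (13/(-3))*(-513) = -⅓*13*(-513) = -13/3*(-513) = 2223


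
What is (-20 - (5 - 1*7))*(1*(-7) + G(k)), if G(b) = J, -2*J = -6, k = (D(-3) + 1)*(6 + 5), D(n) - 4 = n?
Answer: 72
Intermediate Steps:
D(n) = 4 + n
k = 22 (k = ((4 - 3) + 1)*(6 + 5) = (1 + 1)*11 = 2*11 = 22)
J = 3 (J = -½*(-6) = 3)
G(b) = 3
(-20 - (5 - 1*7))*(1*(-7) + G(k)) = (-20 - (5 - 1*7))*(1*(-7) + 3) = (-20 - (5 - 7))*(-7 + 3) = (-20 - 1*(-2))*(-4) = (-20 + 2)*(-4) = -18*(-4) = 72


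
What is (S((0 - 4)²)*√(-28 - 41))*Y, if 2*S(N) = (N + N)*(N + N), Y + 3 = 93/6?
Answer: 6400*I*√69 ≈ 53162.0*I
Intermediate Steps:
Y = 25/2 (Y = -3 + 93/6 = -3 + 93*(⅙) = -3 + 31/2 = 25/2 ≈ 12.500)
S(N) = 2*N² (S(N) = ((N + N)*(N + N))/2 = ((2*N)*(2*N))/2 = (4*N²)/2 = 2*N²)
(S((0 - 4)²)*√(-28 - 41))*Y = ((2*((0 - 4)²)²)*√(-28 - 41))*(25/2) = ((2*((-4)²)²)*√(-69))*(25/2) = ((2*16²)*(I*√69))*(25/2) = ((2*256)*(I*√69))*(25/2) = (512*(I*√69))*(25/2) = (512*I*√69)*(25/2) = 6400*I*√69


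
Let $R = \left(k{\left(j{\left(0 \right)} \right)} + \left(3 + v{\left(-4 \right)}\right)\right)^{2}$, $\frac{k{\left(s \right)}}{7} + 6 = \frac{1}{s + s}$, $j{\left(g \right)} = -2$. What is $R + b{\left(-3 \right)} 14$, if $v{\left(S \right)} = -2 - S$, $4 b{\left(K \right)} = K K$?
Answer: $\frac{24529}{16} \approx 1533.1$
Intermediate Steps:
$b{\left(K \right)} = \frac{K^{2}}{4}$ ($b{\left(K \right)} = \frac{K K}{4} = \frac{K^{2}}{4}$)
$k{\left(s \right)} = -42 + \frac{7}{2 s}$ ($k{\left(s \right)} = -42 + \frac{7}{s + s} = -42 + \frac{7}{2 s}$)
$R = \frac{24025}{16}$ ($R = \left(\left(-42 + \frac{7}{2 \left(-2\right)}\right) + \left(3 - -2\right)\right)^{2} = \left(\left(-42 + \frac{7}{2} \left(- \frac{1}{2}\right)\right) + \left(3 + \left(-2 + 4\right)\right)\right)^{2} = \left(\left(-42 - \frac{7}{4}\right) + \left(3 + 2\right)\right)^{2} = \left(- \frac{175}{4} + 5\right)^{2} = \left(- \frac{155}{4}\right)^{2} = \frac{24025}{16} \approx 1501.6$)
$R + b{\left(-3 \right)} 14 = \frac{24025}{16} + \frac{\left(-3\right)^{2}}{4} \cdot 14 = \frac{24025}{16} + \frac{1}{4} \cdot 9 \cdot 14 = \frac{24025}{16} + \frac{9}{4} \cdot 14 = \frac{24025}{16} + \frac{63}{2} = \frac{24529}{16}$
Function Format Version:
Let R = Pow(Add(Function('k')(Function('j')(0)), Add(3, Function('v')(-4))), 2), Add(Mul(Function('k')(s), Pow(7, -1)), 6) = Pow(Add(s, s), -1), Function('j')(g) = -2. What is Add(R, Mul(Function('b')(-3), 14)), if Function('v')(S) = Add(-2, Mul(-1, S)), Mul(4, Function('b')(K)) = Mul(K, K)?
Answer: Rational(24529, 16) ≈ 1533.1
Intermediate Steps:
Function('b')(K) = Mul(Rational(1, 4), Pow(K, 2)) (Function('b')(K) = Mul(Rational(1, 4), Mul(K, K)) = Mul(Rational(1, 4), Pow(K, 2)))
Function('k')(s) = Add(-42, Mul(Rational(7, 2), Pow(s, -1))) (Function('k')(s) = Add(-42, Mul(7, Pow(Add(s, s), -1))) = Add(-42, Mul(7, Pow(Mul(2, s), -1))) = Add(-42, Mul(7, Mul(Rational(1, 2), Pow(s, -1)))) = Add(-42, Mul(Rational(7, 2), Pow(s, -1))))
R = Rational(24025, 16) (R = Pow(Add(Add(-42, Mul(Rational(7, 2), Pow(-2, -1))), Add(3, Add(-2, Mul(-1, -4)))), 2) = Pow(Add(Add(-42, Mul(Rational(7, 2), Rational(-1, 2))), Add(3, Add(-2, 4))), 2) = Pow(Add(Add(-42, Rational(-7, 4)), Add(3, 2)), 2) = Pow(Add(Rational(-175, 4), 5), 2) = Pow(Rational(-155, 4), 2) = Rational(24025, 16) ≈ 1501.6)
Add(R, Mul(Function('b')(-3), 14)) = Add(Rational(24025, 16), Mul(Mul(Rational(1, 4), Pow(-3, 2)), 14)) = Add(Rational(24025, 16), Mul(Mul(Rational(1, 4), 9), 14)) = Add(Rational(24025, 16), Mul(Rational(9, 4), 14)) = Add(Rational(24025, 16), Rational(63, 2)) = Rational(24529, 16)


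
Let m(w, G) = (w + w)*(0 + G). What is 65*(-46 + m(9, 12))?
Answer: 11050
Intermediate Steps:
m(w, G) = 2*G*w (m(w, G) = (2*w)*G = 2*G*w)
65*(-46 + m(9, 12)) = 65*(-46 + 2*12*9) = 65*(-46 + 216) = 65*170 = 11050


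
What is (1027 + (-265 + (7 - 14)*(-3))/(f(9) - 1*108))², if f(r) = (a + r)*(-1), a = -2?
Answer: 14006485801/13225 ≈ 1.0591e+6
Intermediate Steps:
f(r) = 2 - r (f(r) = (-2 + r)*(-1) = 2 - r)
(1027 + (-265 + (7 - 14)*(-3))/(f(9) - 1*108))² = (1027 + (-265 + (7 - 14)*(-3))/((2 - 1*9) - 1*108))² = (1027 + (-265 - 7*(-3))/((2 - 9) - 108))² = (1027 + (-265 + 21)/(-7 - 108))² = (1027 - 244/(-115))² = (1027 - 244*(-1/115))² = (1027 + 244/115)² = (118349/115)² = 14006485801/13225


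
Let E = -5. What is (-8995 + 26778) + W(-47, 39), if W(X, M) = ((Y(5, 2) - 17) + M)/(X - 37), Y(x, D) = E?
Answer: 1493755/84 ≈ 17783.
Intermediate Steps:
Y(x, D) = -5
W(X, M) = (-22 + M)/(-37 + X) (W(X, M) = ((-5 - 17) + M)/(X - 37) = (-22 + M)/(-37 + X))
(-8995 + 26778) + W(-47, 39) = (-8995 + 26778) + (-22 + 39)/(-37 - 47) = 17783 + 17/(-84) = 17783 - 1/84*17 = 17783 - 17/84 = 1493755/84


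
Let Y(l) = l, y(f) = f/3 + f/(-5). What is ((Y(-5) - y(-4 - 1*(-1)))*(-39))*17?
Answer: 15249/5 ≈ 3049.8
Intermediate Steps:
y(f) = 2*f/15 (y(f) = f*(⅓) + f*(-⅕) = f/3 - f/5 = 2*f/15)
((Y(-5) - y(-4 - 1*(-1)))*(-39))*17 = ((-5 - 2*(-4 - 1*(-1))/15)*(-39))*17 = ((-5 - 2*(-4 + 1)/15)*(-39))*17 = ((-5 - 2*(-3)/15)*(-39))*17 = ((-5 - 1*(-⅖))*(-39))*17 = ((-5 + ⅖)*(-39))*17 = -23/5*(-39)*17 = (897/5)*17 = 15249/5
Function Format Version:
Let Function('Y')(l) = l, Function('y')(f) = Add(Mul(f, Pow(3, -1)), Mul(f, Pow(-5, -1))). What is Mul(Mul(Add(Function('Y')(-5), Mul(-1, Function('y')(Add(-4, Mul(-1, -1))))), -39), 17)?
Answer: Rational(15249, 5) ≈ 3049.8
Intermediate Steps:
Function('y')(f) = Mul(Rational(2, 15), f) (Function('y')(f) = Add(Mul(f, Rational(1, 3)), Mul(f, Rational(-1, 5))) = Add(Mul(Rational(1, 3), f), Mul(Rational(-1, 5), f)) = Mul(Rational(2, 15), f))
Mul(Mul(Add(Function('Y')(-5), Mul(-1, Function('y')(Add(-4, Mul(-1, -1))))), -39), 17) = Mul(Mul(Add(-5, Mul(-1, Mul(Rational(2, 15), Add(-4, Mul(-1, -1))))), -39), 17) = Mul(Mul(Add(-5, Mul(-1, Mul(Rational(2, 15), Add(-4, 1)))), -39), 17) = Mul(Mul(Add(-5, Mul(-1, Mul(Rational(2, 15), -3))), -39), 17) = Mul(Mul(Add(-5, Mul(-1, Rational(-2, 5))), -39), 17) = Mul(Mul(Add(-5, Rational(2, 5)), -39), 17) = Mul(Mul(Rational(-23, 5), -39), 17) = Mul(Rational(897, 5), 17) = Rational(15249, 5)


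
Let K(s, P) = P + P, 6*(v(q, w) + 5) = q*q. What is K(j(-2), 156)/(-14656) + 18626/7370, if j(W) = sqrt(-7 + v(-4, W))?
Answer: 252503/100760 ≈ 2.5060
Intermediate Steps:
v(q, w) = -5 + q**2/6 (v(q, w) = -5 + (q*q)/6 = -5 + q**2/6)
j(W) = 2*I*sqrt(21)/3 (j(W) = sqrt(-7 + (-5 + (1/6)*(-4)**2)) = sqrt(-7 + (-5 + (1/6)*16)) = sqrt(-7 + (-5 + 8/3)) = sqrt(-7 - 7/3) = sqrt(-28/3) = 2*I*sqrt(21)/3)
K(s, P) = 2*P
K(j(-2), 156)/(-14656) + 18626/7370 = (2*156)/(-14656) + 18626/7370 = 312*(-1/14656) + 18626*(1/7370) = -39/1832 + 139/55 = 252503/100760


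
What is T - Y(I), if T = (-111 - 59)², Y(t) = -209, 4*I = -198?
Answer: 29109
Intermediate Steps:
I = -99/2 (I = (¼)*(-198) = -99/2 ≈ -49.500)
T = 28900 (T = (-170)² = 28900)
T - Y(I) = 28900 - 1*(-209) = 28900 + 209 = 29109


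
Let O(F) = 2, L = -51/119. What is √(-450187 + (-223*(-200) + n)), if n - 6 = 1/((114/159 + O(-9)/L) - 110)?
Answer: I*√133136802278606/18118 ≈ 636.85*I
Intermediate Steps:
L = -3/7 (L = -51*1/119 = -3/7 ≈ -0.42857)
n = 108549/18118 (n = 6 + 1/((114/159 + 2/(-3/7)) - 110) = 6 + 1/((114*(1/159) + 2*(-7/3)) - 110) = 6 + 1/((38/53 - 14/3) - 110) = 6 + 1/(-628/159 - 110) = 6 + 1/(-18118/159) = 6 - 159/18118 = 108549/18118 ≈ 5.9912)
√(-450187 + (-223*(-200) + n)) = √(-450187 + (-223*(-200) + 108549/18118)) = √(-450187 + (44600 + 108549/18118)) = √(-450187 + 808171349/18118) = √(-7348316717/18118) = I*√133136802278606/18118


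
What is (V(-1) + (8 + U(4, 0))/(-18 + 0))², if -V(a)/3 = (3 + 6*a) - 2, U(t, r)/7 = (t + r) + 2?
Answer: 12100/81 ≈ 149.38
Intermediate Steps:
U(t, r) = 14 + 7*r + 7*t (U(t, r) = 7*((t + r) + 2) = 7*((r + t) + 2) = 7*(2 + r + t) = 14 + 7*r + 7*t)
V(a) = -3 - 18*a (V(a) = -3*((3 + 6*a) - 2) = -3*(1 + 6*a) = -3 - 18*a)
(V(-1) + (8 + U(4, 0))/(-18 + 0))² = ((-3 - 18*(-1)) + (8 + (14 + 7*0 + 7*4))/(-18 + 0))² = ((-3 + 18) + (8 + (14 + 0 + 28))/(-18))² = (15 + (8 + 42)*(-1/18))² = (15 + 50*(-1/18))² = (15 - 25/9)² = (110/9)² = 12100/81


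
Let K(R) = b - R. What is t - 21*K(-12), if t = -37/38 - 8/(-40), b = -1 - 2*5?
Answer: -4137/190 ≈ -21.774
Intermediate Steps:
b = -11 (b = -1 - 10 = -11)
K(R) = -11 - R
t = -147/190 (t = -37*1/38 - 8*(-1/40) = -37/38 + ⅕ = -147/190 ≈ -0.77368)
t - 21*K(-12) = -147/190 - 21*(-11 - 1*(-12)) = -147/190 - 21*(-11 + 12) = -147/190 - 21*1 = -147/190 - 21 = -4137/190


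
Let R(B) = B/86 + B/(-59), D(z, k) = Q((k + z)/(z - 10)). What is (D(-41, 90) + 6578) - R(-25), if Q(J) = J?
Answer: 1701932321/258774 ≈ 6576.9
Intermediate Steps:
D(z, k) = (k + z)/(-10 + z) (D(z, k) = (k + z)/(z - 10) = (k + z)/(-10 + z))
R(B) = -27*B/5074 (R(B) = B*(1/86) + B*(-1/59) = B/86 - B/59 = -27*B/5074)
(D(-41, 90) + 6578) - R(-25) = ((90 - 41)/(-10 - 41) + 6578) - (-27)*(-25)/5074 = (49/(-51) + 6578) - 1*675/5074 = (-1/51*49 + 6578) - 675/5074 = (-49/51 + 6578) - 675/5074 = 335429/51 - 675/5074 = 1701932321/258774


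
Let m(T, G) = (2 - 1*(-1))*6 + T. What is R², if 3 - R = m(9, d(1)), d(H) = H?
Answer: 576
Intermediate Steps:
m(T, G) = 18 + T (m(T, G) = (2 + 1)*6 + T = 3*6 + T = 18 + T)
R = -24 (R = 3 - (18 + 9) = 3 - 1*27 = 3 - 27 = -24)
R² = (-24)² = 576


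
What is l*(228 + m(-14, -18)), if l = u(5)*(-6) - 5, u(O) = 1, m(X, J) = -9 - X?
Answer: -2563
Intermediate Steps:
l = -11 (l = 1*(-6) - 5 = -6 - 5 = -11)
l*(228 + m(-14, -18)) = -11*(228 + (-9 - 1*(-14))) = -11*(228 + (-9 + 14)) = -11*(228 + 5) = -11*233 = -2563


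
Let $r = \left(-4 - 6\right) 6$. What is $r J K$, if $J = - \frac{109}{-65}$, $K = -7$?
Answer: $\frac{9156}{13} \approx 704.31$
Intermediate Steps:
$r = -60$ ($r = \left(-10\right) 6 = -60$)
$J = \frac{109}{65}$ ($J = \left(-109\right) \left(- \frac{1}{65}\right) = \frac{109}{65} \approx 1.6769$)
$r J K = \left(-60\right) \frac{109}{65} \left(-7\right) = \left(- \frac{1308}{13}\right) \left(-7\right) = \frac{9156}{13}$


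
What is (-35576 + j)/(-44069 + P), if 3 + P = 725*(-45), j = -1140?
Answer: 36716/76697 ≈ 0.47871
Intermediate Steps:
P = -32628 (P = -3 + 725*(-45) = -3 - 32625 = -32628)
(-35576 + j)/(-44069 + P) = (-35576 - 1140)/(-44069 - 32628) = -36716/(-76697) = -36716*(-1/76697) = 36716/76697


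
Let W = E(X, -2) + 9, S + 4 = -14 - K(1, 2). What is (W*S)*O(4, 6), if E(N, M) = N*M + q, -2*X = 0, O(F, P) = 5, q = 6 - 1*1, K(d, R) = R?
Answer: -1400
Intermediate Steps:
q = 5 (q = 6 - 1 = 5)
S = -20 (S = -4 + (-14 - 1*2) = -4 + (-14 - 2) = -4 - 16 = -20)
X = 0 (X = -½*0 = 0)
E(N, M) = 5 + M*N (E(N, M) = N*M + 5 = M*N + 5 = 5 + M*N)
W = 14 (W = (5 - 2*0) + 9 = (5 + 0) + 9 = 5 + 9 = 14)
(W*S)*O(4, 6) = (14*(-20))*5 = -280*5 = -1400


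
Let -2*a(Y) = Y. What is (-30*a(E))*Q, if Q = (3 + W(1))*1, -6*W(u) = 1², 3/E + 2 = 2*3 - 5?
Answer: -255/2 ≈ -127.50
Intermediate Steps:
E = -3 (E = 3/(-2 + (2*3 - 5)) = 3/(-2 + (6 - 5)) = 3/(-2 + 1) = 3/(-1) = 3*(-1) = -3)
W(u) = -⅙ (W(u) = -⅙*1² = -⅙*1 = -⅙)
a(Y) = -Y/2
Q = 17/6 (Q = (3 - ⅙)*1 = (17/6)*1 = 17/6 ≈ 2.8333)
(-30*a(E))*Q = -(-15)*(-3)*(17/6) = -30*3/2*(17/6) = -45*17/6 = -255/2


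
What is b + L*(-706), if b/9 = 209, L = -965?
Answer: 683171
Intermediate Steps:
b = 1881 (b = 9*209 = 1881)
b + L*(-706) = 1881 - 965*(-706) = 1881 + 681290 = 683171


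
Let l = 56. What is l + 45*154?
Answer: 6986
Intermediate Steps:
l + 45*154 = 56 + 45*154 = 56 + 6930 = 6986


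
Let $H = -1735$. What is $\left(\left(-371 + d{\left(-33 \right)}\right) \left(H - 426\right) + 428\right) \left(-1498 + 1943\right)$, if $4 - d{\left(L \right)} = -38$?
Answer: $316571665$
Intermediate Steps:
$d{\left(L \right)} = 42$ ($d{\left(L \right)} = 4 - -38 = 4 + 38 = 42$)
$\left(\left(-371 + d{\left(-33 \right)}\right) \left(H - 426\right) + 428\right) \left(-1498 + 1943\right) = \left(\left(-371 + 42\right) \left(-1735 - 426\right) + 428\right) \left(-1498 + 1943\right) = \left(\left(-329\right) \left(-2161\right) + 428\right) 445 = \left(710969 + 428\right) 445 = 711397 \cdot 445 = 316571665$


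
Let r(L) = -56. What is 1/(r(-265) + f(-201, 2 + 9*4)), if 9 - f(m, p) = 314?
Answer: -1/361 ≈ -0.0027701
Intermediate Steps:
f(m, p) = -305 (f(m, p) = 9 - 1*314 = 9 - 314 = -305)
1/(r(-265) + f(-201, 2 + 9*4)) = 1/(-56 - 305) = 1/(-361) = -1/361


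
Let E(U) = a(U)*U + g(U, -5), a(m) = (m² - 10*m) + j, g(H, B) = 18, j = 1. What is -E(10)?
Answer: -28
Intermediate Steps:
a(m) = 1 + m² - 10*m (a(m) = (m² - 10*m) + 1 = 1 + m² - 10*m)
E(U) = 18 + U*(1 + U² - 10*U) (E(U) = (1 + U² - 10*U)*U + 18 = U*(1 + U² - 10*U) + 18 = 18 + U*(1 + U² - 10*U))
-E(10) = -(18 + 10*(1 + 10² - 10*10)) = -(18 + 10*(1 + 100 - 100)) = -(18 + 10*1) = -(18 + 10) = -1*28 = -28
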